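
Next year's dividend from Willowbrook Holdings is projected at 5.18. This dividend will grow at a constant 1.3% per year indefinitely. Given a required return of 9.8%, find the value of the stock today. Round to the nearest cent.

Growing perpetuity: P = D₁ / (r − g) = 5.1800 / (0.098 − 0.013) = 60.94

60.94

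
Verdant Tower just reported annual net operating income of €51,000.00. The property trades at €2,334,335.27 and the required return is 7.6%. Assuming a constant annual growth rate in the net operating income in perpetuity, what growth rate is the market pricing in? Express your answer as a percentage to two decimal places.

P = D₀(1+g)/(r−g) ⇒ P(r−g) = D₀(1+g) ⇒ g(P+D₀) = P·r − D₀
g = (P·r − D₀)/(P + D₀) = (€2,334,335.27×0.076 − €51,000.00) / (€2,334,335.27 + €51,000.00) = 0.052994

5.30%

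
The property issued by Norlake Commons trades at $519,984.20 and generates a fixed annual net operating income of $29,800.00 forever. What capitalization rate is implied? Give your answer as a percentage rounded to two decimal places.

P = C/r ⇒ r = C/P = $29,800.00/$519,984.20 = 0.057309

5.73%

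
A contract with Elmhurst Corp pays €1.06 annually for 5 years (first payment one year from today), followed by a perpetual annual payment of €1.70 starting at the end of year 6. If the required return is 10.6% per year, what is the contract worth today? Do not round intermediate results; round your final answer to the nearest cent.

€13.65

PV of 5-year annuity: €1.06 × [1 − (1+0.106)^−5] / 0.106 = 3.95739
Perpetuity value at year 5: €1.70 / 0.106 = 16.03774
PV of perpetuity: 16.03774 / (1+0.106)^5 = 9.69097
Total PV = 3.95739 + 9.69097 = 13.64837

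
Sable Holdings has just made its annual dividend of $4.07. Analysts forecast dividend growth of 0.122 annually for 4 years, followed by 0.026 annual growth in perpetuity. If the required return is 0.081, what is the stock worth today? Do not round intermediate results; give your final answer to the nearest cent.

$106.00

D_1 = 4.56654
D_2 = 5.12366
D_3 = 5.74874
D_4 = 6.45009
Terminal value at year 4: TV = D_4×(1+g_2)/(r−g_2) = 6.61779/0.055 = 120.32351
P_0 = D_1/(1+r)^1 + D_2/(1+r)^2 + D_3/(1+r)^3 + D_4/(1+r)^4 + TV/(1+r)^4
    = 4.22437 + 4.38459 + 4.55089 + 4.72349 + 88.11457 = 105.99790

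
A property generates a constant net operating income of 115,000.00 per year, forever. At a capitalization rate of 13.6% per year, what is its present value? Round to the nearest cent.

845588.24

Level perpetuity: PV = C / r = 115,000.00 / 0.136 = 845,588.24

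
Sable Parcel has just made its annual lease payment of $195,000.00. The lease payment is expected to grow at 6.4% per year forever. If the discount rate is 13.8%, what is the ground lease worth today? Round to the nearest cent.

D₁ = D₀ × (1 + g) = $195,000.00 × 1.064 = $207,480.0000
Growing perpetuity: P = D₁ / (r − g) = $207,480.0000 / (0.138 − 0.064) = $2,803,783.78

$2803783.78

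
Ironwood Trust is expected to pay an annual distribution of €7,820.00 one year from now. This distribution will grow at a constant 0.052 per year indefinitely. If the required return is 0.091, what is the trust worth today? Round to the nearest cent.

Growing perpetuity: P = D₁ / (r − g) = €7,820.0000 / (0.091 − 0.052) = €200,512.82

€200512.82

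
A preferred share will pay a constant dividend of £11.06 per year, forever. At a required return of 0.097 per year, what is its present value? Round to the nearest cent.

Level perpetuity: PV = C / r = £11.06 / 0.097 = £114.02

£114.02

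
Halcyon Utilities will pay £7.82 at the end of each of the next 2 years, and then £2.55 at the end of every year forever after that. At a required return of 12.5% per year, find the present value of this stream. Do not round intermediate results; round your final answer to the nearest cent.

£29.25

PV of 2-year annuity: £7.82 × [1 − (1+0.125)^−2] / 0.125 = 13.12988
Perpetuity value at year 2: £2.55 / 0.125 = 20.40000
PV of perpetuity: 20.40000 / (1+0.125)^2 = 16.11852
Total PV = 13.12988 + 16.11852 = 29.24840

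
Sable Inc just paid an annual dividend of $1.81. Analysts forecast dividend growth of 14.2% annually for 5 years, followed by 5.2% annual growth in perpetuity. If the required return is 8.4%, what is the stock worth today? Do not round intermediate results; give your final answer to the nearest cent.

$87.83

D_1 = 2.06702
D_2 = 2.36054
D_3 = 2.69573
D_4 = 3.07853
D_5 = 3.51568
Terminal value at year 5: TV = D_5×(1+g_2)/(r−g_2) = 3.69849/0.032 = 115.57792
P_0 = D_1/(1+r)^1 + D_2/(1+r)^2 + D_3/(1+r)^3 + D_4/(1+r)^4 + D_5/(1+r)^5 + TV/(1+r)^5
    = 1.90685 + 2.00887 + 2.11636 + 2.22959 + 2.34889 + 77.21976 = 87.83032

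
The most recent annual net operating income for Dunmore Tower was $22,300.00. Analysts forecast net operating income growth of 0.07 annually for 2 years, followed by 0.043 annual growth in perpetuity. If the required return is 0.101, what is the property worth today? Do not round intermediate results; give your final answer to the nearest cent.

D_1 = 23861.00000
D_2 = 25531.27000
Terminal value at year 2: TV = D_2×(1+g_2)/(r−g_2) = 26629.11461/0.058 = 459122.66569
P_0 = D_1/(1+r)^1 + D_2/(1+r)^2 + TV/(1+r)^2
    = 21672.11626 + 21061.91135 + 378751.26789 = 421485.29550

$421485.30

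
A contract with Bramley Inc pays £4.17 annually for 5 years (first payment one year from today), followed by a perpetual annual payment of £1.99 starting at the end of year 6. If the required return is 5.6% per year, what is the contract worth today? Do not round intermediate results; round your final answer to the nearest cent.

PV of 5-year annuity: £4.17 × [1 − (1+0.056)^−5] / 0.056 = 17.75836
Perpetuity value at year 5: £1.99 / 0.056 = 35.53571
PV of perpetuity: 35.53571 / (1+0.056)^5 = 27.06110
Total PV = 17.75836 + 27.06110 = 44.81946

£44.82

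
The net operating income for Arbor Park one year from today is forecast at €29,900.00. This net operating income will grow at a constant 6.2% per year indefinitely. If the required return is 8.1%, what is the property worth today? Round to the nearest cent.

€1573684.21

Growing perpetuity: P = D₁ / (r − g) = €29,900.0000 / (0.081 − 0.062) = €1,573,684.21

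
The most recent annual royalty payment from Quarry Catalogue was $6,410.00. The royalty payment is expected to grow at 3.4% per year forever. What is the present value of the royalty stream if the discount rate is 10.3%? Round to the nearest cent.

D₁ = D₀ × (1 + g) = $6,410.00 × 1.034 = $6,627.9400
Growing perpetuity: P = D₁ / (r − g) = $6,627.9400 / (0.103 − 0.034) = $96,057.10

$96057.10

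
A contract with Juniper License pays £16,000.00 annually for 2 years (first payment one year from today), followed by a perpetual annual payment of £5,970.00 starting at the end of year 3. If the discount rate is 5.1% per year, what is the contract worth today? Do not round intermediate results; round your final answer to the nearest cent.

PV of 2-year annuity: £16,000.00 × [1 − (1+0.051)^−2] / 0.051 = 29708.46487
Perpetuity value at year 2: £5,970.00 / 0.051 = 117058.82353
PV of perpetuity: 117058.82353 / (1+0.051)^2 = 105973.85258
Total PV = 29708.46487 + 105973.85258 = 135682.31744

£135682.32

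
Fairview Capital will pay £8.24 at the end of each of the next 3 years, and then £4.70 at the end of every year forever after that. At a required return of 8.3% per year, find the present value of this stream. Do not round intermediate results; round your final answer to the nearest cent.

PV of 3-year annuity: £8.24 × [1 − (1+0.083)^−3] / 0.083 = 21.12085
Perpetuity value at year 3: £4.70 / 0.083 = 56.62651
PV of perpetuity: 56.62651 / (1+0.083)^3 = 44.57942
Total PV = 21.12085 + 44.57942 = 65.70027

£65.70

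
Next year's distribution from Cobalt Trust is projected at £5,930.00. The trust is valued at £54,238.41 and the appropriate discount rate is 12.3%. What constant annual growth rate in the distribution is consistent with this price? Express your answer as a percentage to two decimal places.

1.37%

P = D₁/(r−g) ⇒ g = r − D₁/P = 0.123 − £5,930.00/£54,238.41 = 0.013668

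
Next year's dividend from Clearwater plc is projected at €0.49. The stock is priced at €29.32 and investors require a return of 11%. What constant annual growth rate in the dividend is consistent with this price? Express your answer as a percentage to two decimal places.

P = D₁/(r−g) ⇒ g = r − D₁/P = 0.11 − €0.49/€29.32 = 0.093288

9.33%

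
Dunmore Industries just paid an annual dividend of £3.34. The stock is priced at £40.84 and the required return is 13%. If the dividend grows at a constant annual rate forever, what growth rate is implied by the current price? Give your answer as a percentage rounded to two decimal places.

P = D₀(1+g)/(r−g) ⇒ P(r−g) = D₀(1+g) ⇒ g(P+D₀) = P·r − D₀
g = (P·r − D₀)/(P + D₀) = (£40.84×0.13 − £3.34) / (£40.84 + £3.34) = 0.044572

4.46%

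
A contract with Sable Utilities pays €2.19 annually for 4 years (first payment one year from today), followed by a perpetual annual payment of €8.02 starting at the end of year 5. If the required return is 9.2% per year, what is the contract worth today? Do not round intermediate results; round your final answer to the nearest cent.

€68.37

PV of 4-year annuity: €2.19 × [1 − (1+0.092)^−4] / 0.092 = 7.06395
Perpetuity value at year 4: €8.02 / 0.092 = 87.17391
PV of perpetuity: 87.17391 / (1+0.092)^4 = 61.30501
Total PV = 7.06395 + 61.30501 = 68.36896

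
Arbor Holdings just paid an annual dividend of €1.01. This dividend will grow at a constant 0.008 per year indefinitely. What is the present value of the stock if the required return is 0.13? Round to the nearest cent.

D₁ = D₀ × (1 + g) = €1.01 × 1.008 = €1.0181
Growing perpetuity: P = D₁ / (r − g) = €1.0181 / (0.13 − 0.008) = €8.34

€8.34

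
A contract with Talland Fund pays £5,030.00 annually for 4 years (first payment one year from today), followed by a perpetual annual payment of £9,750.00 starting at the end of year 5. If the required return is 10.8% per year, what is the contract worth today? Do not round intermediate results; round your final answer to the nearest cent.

£75571.48

PV of 4-year annuity: £5,030.00 × [1 − (1+0.108)^−4] / 0.108 = 15672.17370
Perpetuity value at year 4: £9,750.00 / 0.108 = 90277.77778
PV of perpetuity: 90277.77778 / (1+0.108)^4 = 59899.30986
Total PV = 15672.17370 + 59899.30986 = 75571.48357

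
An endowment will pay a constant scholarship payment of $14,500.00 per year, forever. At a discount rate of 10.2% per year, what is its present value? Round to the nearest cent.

$142156.86

Level perpetuity: PV = C / r = $14,500.00 / 0.102 = $142,156.86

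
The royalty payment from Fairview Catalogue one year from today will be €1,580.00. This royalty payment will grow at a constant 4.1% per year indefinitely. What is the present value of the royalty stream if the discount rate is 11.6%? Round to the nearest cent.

Growing perpetuity: P = D₁ / (r − g) = €1,580.0000 / (0.116 − 0.041) = €21,066.67

€21066.67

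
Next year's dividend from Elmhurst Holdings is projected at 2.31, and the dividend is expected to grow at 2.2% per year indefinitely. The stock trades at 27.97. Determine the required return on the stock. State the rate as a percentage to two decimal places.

10.46%

P = D₁/(r − g) ⇒ r = D₁/P + g = 2.3100/27.97 + 0.022 = 0.082588 + 0.022 = 0.104588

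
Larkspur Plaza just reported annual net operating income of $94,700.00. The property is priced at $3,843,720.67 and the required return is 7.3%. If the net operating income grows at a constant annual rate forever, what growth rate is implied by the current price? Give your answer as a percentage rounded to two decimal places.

P = D₀(1+g)/(r−g) ⇒ P(r−g) = D₀(1+g) ⇒ g(P+D₀) = P·r − D₀
g = (P·r − D₀)/(P + D₀) = ($3,843,720.67×0.073 − $94,700.00) / ($3,843,720.67 + $94,700.00) = 0.047200

4.72%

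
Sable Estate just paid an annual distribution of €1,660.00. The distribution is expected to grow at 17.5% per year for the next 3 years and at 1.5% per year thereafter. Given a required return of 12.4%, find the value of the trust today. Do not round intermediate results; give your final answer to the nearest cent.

€23104.59

D_1 = 1950.50000
D_2 = 2291.83750
D_3 = 2692.90906
Terminal value at year 3: TV = D_3×(1+g_2)/(r−g_2) = 2733.30270/0.109 = 25076.17155
P_0 = D_1/(1+r)^1 + D_2/(1+r)^2 + D_3/(1+r)^3 + TV/(1+r)^3
    = 1735.32028 + 1814.05813 + 1896.36859 + 17658.84516 = 23104.59216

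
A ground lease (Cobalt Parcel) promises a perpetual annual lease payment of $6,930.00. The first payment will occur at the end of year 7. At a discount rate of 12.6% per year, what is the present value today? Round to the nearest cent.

$26985.62

Value at end of year 6: C / r = $6,930.00 / 0.126 = $55,000.0000
Discount to today: PV = $55,000.0000 / (1 + 0.126)^6 = $55,000.0000 / 2.038123 = $26,985.62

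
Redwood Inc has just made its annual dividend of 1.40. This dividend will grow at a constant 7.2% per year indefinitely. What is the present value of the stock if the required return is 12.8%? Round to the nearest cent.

D₁ = D₀ × (1 + g) = 1.40 × 1.072 = 1.5008
Growing perpetuity: P = D₁ / (r − g) = 1.5008 / (0.128 − 0.072) = 26.80

26.80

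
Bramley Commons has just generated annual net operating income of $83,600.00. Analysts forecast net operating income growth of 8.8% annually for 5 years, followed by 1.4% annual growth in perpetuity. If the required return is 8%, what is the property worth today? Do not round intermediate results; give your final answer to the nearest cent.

D_1 = 90956.80000
D_2 = 98960.99840
D_3 = 107669.56626
D_4 = 117144.48809
D_5 = 127453.20304
Terminal value at year 5: TV = D_5×(1+g_2)/(r−g_2) = 129237.54788/0.066 = 1958144.66492
P_0 = D_1/(1+r)^1 + D_2/(1+r)^2 + D_3/(1+r)^3 + D_4/(1+r)^4 + D_5/(1+r)^5 + TV/(1+r)^5
    = 84219.25926 + 84843.10562 + 85471.57307 + 86104.69584 + 86742.50840 + 1332680.35630 = 1760061.49850

$1760061.50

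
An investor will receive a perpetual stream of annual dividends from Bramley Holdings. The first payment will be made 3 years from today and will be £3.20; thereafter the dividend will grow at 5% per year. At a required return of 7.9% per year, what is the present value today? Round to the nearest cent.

£94.78

Value at end of year 2: C₁ / (r − g) = £3.20 / (0.079 − 0.05) = £110.3448
Discount to today: PV = £110.3448 / (1 + 0.079)^2 = £110.3448 / 1.164241 = £94.78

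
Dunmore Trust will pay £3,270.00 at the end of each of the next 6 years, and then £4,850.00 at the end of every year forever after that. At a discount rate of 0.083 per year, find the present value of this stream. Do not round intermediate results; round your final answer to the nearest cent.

PV of 6-year annuity: £3,270.00 × [1 − (1+0.083)^−6] / 0.083 = 14980.21832
Perpetuity value at year 6: £4,850.00 / 0.083 = 58433.73494
PV of perpetuity: 58433.73494 / (1+0.083)^6 = 36215.36832
Total PV = 14980.21832 + 36215.36832 = 51195.58664

£51195.59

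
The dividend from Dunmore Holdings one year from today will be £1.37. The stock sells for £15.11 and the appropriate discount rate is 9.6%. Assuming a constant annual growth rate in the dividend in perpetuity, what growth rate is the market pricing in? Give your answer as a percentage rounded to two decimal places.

P = D₁/(r−g) ⇒ g = r − D₁/P = 0.096 − £1.37/£15.11 = 0.005332

0.53%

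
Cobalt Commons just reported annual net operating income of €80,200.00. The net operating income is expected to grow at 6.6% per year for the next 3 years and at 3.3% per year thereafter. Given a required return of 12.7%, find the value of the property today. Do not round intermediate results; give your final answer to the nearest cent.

€961323.45

D_1 = 85493.20000
D_2 = 91135.75120
D_3 = 97150.71078
Terminal value at year 3: TV = D_3×(1+g_2)/(r−g_2) = 100356.68423/0.094 = 1067624.30037
P_0 = D_1/(1+r)^1 + D_2/(1+r)^2 + D_3/(1+r)^3 + TV/(1+r)^3
    = 75859.09494 + 71753.14570 + 67869.43507 + 745841.77047 = 961323.44618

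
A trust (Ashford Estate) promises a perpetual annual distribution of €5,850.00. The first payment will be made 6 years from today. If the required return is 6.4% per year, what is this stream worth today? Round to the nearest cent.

€67029.77

Value at end of year 5: C / r = €5,850.00 / 0.064 = €91,406.2500
Discount to today: PV = €91,406.2500 / (1 + 0.064)^5 = €91,406.2500 / 1.363666 = €67,029.77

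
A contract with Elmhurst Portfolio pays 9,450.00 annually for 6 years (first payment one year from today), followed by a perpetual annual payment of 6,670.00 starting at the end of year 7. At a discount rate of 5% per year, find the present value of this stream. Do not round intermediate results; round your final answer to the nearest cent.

PV of 6-year annuity: 9,450.00 × [1 − (1+0.05)^−6] / 0.05 = 47965.29004
Perpetuity value at year 6: 6,670.00 / 0.05 = 133400.00000
PV of perpetuity: 133400.00000 / (1+0.05)^6 = 99545.13391
Total PV = 47965.29004 + 99545.13391 = 147510.42395

147510.42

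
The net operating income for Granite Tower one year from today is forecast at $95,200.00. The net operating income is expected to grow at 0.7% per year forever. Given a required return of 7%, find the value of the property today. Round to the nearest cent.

Growing perpetuity: P = D₁ / (r − g) = $95,200.0000 / (0.07 − 0.007) = $1,511,111.11

$1511111.11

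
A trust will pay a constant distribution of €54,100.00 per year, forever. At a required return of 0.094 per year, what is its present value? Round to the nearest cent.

Level perpetuity: PV = C / r = €54,100.00 / 0.094 = €575,531.91

€575531.91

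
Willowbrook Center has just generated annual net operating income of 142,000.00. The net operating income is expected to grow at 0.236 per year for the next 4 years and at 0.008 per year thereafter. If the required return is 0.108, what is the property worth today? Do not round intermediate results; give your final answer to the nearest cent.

D_1 = 175512.00000
D_2 = 216932.83200
D_3 = 268128.98035
D_4 = 331407.41972
Terminal value at year 4: TV = D_4×(1+g_2)/(r−g_2) = 334058.67907/0.1 = 3340586.79073
P_0 = D_1/(1+r)^1 + D_2/(1+r)^2 + D_3/(1+r)^3 + D_4/(1+r)^4 + TV/(1+r)^4
    = 158404.33213 + 176703.74956 + 197117.17911 + 219888.83879 + 2216479.49503 = 2968593.59463

2968593.59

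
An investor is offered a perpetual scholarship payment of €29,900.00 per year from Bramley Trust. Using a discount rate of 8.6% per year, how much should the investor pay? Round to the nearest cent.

€347674.42

Level perpetuity: PV = C / r = €29,900.00 / 0.086 = €347,674.42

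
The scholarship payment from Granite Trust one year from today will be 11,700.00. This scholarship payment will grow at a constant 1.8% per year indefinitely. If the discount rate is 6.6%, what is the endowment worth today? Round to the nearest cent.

Growing perpetuity: P = D₁ / (r − g) = 11,700.0000 / (0.066 − 0.018) = 243,750.00

243750.00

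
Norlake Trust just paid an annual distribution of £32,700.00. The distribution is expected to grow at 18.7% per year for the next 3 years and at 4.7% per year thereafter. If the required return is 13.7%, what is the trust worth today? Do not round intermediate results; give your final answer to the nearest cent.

D_1 = 38814.90000
D_2 = 46073.28630
D_3 = 54688.99084
Terminal value at year 3: TV = D_3×(1+g_2)/(r−g_2) = 57259.37341/0.09 = 636215.26008
P_0 = D_1/(1+r)^1 + D_2/(1+r)^2 + D_3/(1+r)^3 + TV/(1+r)^3
    = 34137.99472 + 35639.22580 + 37206.47408 + 432835.31510 = 539819.00970

£539819.01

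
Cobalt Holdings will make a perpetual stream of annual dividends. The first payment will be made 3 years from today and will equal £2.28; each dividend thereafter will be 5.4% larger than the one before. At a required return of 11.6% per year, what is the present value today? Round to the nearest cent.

£29.53

Value at end of year 2: C₁ / (r − g) = £2.28 / (0.116 − 0.054) = £36.7742
Discount to today: PV = £36.7742 / (1 + 0.116)^2 = £36.7742 / 1.245456 = £29.53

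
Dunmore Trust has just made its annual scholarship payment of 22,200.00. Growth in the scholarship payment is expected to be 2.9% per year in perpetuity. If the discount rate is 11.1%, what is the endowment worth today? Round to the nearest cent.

D₁ = D₀ × (1 + g) = 22,200.00 × 1.029 = 22,843.8000
Growing perpetuity: P = D₁ / (r − g) = 22,843.8000 / (0.111 − 0.029) = 278,582.93

278582.93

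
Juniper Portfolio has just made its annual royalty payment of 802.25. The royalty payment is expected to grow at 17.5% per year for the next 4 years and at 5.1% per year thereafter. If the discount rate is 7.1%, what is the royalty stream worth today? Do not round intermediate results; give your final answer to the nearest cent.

D_1 = 942.64375
D_2 = 1107.60641
D_3 = 1301.43753
D_4 = 1529.18909
Terminal value at year 4: TV = D_4×(1+g_2)/(r−g_2) = 1607.17774/0.02 = 80358.88692
P_0 = D_1/(1+r)^1 + D_2/(1+r)^2 + D_3/(1+r)^3 + D_4/(1+r)^4 + TV/(1+r)^4
    = 880.15289 + 965.62059 + 1059.38767 + 1162.26005 + 61076.76544 = 65144.18664

65144.19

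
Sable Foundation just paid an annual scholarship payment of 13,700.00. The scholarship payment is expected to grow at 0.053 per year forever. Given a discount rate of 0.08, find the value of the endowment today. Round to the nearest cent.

534300.00

D₁ = D₀ × (1 + g) = 13,700.00 × 1.053 = 14,426.1000
Growing perpetuity: P = D₁ / (r − g) = 14,426.1000 / (0.08 − 0.053) = 534,300.00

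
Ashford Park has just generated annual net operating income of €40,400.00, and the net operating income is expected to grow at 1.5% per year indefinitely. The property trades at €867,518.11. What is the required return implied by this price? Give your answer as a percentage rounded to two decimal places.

6.23%

D₁ = €40,400.00 × 1.015 = €41,006.0000
P = D₁/(r − g) ⇒ r = D₁/P + g = €41,006.0000/€867,518.11 + 0.015 = 0.047268 + 0.015 = 0.062268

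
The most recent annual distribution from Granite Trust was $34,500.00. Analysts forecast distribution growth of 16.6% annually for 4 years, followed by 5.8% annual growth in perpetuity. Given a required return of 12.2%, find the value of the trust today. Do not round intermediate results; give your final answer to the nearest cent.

$817263.30

D_1 = 40227.00000
D_2 = 46904.68200
D_3 = 54690.85921
D_4 = 63769.54184
Terminal value at year 4: TV = D_4×(1+g_2)/(r−g_2) = 67468.17527/0.064 = 1054190.23856
P_0 = D_1/(1+r)^1 + D_2/(1+r)^2 + D_3/(1+r)^3 + D_4/(1+r)^4 + TV/(1+r)^4
    = 35852.94118 + 37258.93887 + 38720.07373 + 40238.50799 + 665192.83523 = 817263.29699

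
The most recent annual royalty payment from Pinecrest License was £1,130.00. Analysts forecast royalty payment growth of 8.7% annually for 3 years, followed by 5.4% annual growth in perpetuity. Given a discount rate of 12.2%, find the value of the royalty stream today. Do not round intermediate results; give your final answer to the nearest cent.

£19109.36

D_1 = 1228.31000
D_2 = 1335.17297
D_3 = 1451.33302
Terminal value at year 3: TV = D_3×(1+g_2)/(r−g_2) = 1529.70500/0.068 = 22495.66179
P_0 = D_1/(1+r)^1 + D_2/(1+r)^2 + D_3/(1+r)^3 + TV/(1+r)^3
    = 1094.75045 + 1060.60048 + 1027.51579 + 15926.49476 = 19109.36148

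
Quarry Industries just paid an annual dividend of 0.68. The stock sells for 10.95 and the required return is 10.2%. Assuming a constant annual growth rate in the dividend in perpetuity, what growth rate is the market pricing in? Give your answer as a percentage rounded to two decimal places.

3.76%

P = D₀(1+g)/(r−g) ⇒ P(r−g) = D₀(1+g) ⇒ g(P+D₀) = P·r − D₀
g = (P·r − D₀)/(P + D₀) = (10.95×0.102 − 0.68) / (10.95 + 0.68) = 0.037567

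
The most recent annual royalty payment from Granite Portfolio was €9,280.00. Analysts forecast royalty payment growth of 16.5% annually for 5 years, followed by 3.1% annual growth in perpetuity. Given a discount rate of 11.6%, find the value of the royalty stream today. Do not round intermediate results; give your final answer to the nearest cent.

D_1 = 10811.20000
D_2 = 12595.04800
D_3 = 14673.23092
D_4 = 17094.31402
D_5 = 19914.87584
Terminal value at year 5: TV = D_5×(1+g_2)/(r−g_2) = 20532.23699/0.085 = 241555.72925
P_0 = D_1/(1+r)^1 + D_2/(1+r)^2 + D_3/(1+r)^3 + D_4/(1+r)^4 + D_5/(1+r)^5 + TV/(1+r)^5
    = 9687.45520 + 10112.80045 + 10556.82126 + 11020.33761 + 11504.20548 + 139539.24525 = 192420.86524

€192420.87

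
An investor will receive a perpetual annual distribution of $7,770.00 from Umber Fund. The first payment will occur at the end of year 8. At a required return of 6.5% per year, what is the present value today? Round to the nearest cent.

Value at end of year 7: C / r = $7,770.00 / 0.065 = $119,538.4615
Discount to today: PV = $119,538.4615 / (1 + 0.065)^7 = $119,538.4615 / 1.553987 = $76,923.74

$76923.74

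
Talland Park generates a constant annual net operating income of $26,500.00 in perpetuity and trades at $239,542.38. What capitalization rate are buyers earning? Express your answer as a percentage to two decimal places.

P = C/r ⇒ r = C/P = $26,500.00/$239,542.38 = 0.110628

11.06%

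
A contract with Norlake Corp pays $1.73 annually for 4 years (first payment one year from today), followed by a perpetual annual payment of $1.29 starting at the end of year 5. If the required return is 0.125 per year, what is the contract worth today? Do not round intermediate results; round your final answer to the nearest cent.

PV of 4-year annuity: $1.73 × [1 − (1+0.125)^−4] / 0.125 = 5.19976
Perpetuity value at year 4: $1.29 / 0.125 = 10.32000
PV of perpetuity: 10.32000 / (1+0.125)^4 = 6.44273
Total PV = 5.19976 + 6.44273 = 11.64248

$11.64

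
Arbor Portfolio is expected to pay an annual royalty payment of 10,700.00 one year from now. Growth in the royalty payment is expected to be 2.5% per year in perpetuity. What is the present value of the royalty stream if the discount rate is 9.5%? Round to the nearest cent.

Growing perpetuity: P = D₁ / (r − g) = 10,700.0000 / (0.095 − 0.025) = 152,857.14

152857.14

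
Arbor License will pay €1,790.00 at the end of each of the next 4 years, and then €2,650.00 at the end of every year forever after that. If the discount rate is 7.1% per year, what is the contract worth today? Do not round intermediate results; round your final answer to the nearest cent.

PV of 4-year annuity: €1,790.00 × [1 − (1+0.071)^−4] / 0.071 = 6049.44572
Perpetuity value at year 4: €2,650.00 / 0.071 = 37323.94366
PV of perpetuity: 37323.94366 / (1+0.071)^4 = 28368.06033
Total PV = 6049.44572 + 28368.06033 = 34417.50605

€34417.51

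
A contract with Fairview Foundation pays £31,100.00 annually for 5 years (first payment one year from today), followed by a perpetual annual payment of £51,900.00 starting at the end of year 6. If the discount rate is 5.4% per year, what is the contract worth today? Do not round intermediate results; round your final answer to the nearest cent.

PV of 5-year annuity: £31,100.00 × [1 − (1+0.054)^−5] / 0.054 = 133170.82349
Perpetuity value at year 5: £51,900.00 / 0.054 = 961111.11111
PV of perpetuity: 961111.11111 / (1+0.054)^5 = 738874.27062
Total PV = 133170.82349 + 738874.27062 = 872045.09411

£872045.09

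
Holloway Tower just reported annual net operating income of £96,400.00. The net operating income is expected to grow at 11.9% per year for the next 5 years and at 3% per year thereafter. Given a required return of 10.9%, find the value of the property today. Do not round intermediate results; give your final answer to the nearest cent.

D_1 = 107871.60000
D_2 = 120708.32040
D_3 = 135072.61053
D_4 = 151146.25118
D_5 = 169132.65507
Terminal value at year 5: TV = D_5×(1+g_2)/(r−g_2) = 174206.63472/0.079 = 2205147.27497
P_0 = D_1/(1+r)^1 + D_2/(1+r)^2 + D_3/(1+r)^3 + D_4/(1+r)^4 + D_5/(1+r)^5 + TV/(1+r)^5
    = 97269.25158 + 98146.34131 + 99031.33988 + 99924.31860 + 100825.34943 + 1314558.35328 = 1809754.95408

£1809754.95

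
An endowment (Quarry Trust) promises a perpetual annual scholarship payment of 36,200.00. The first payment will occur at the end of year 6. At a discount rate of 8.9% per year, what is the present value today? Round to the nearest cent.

265570.09

Value at end of year 5: C / r = 36,200.00 / 0.089 = 406,741.5730
Discount to today: PV = 406,741.5730 / (1 + 0.089)^5 = 406,741.5730 / 1.531579 = 265,570.09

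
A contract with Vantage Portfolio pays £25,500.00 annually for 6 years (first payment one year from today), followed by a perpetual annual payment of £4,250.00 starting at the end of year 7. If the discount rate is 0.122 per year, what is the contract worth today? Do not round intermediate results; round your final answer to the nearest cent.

PV of 6-year annuity: £25,500.00 × [1 − (1+0.122)^−6] / 0.122 = 104249.70701
Perpetuity value at year 6: £4,250.00 / 0.122 = 34836.06557
PV of perpetuity: 34836.06557 / (1+0.122)^6 = 17461.11441
Total PV = 104249.70701 + 17461.11441 = 121710.82141

£121710.82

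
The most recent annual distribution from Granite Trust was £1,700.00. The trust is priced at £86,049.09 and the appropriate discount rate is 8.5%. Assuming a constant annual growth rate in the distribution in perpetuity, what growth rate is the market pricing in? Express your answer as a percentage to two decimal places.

P = D₀(1+g)/(r−g) ⇒ P(r−g) = D₀(1+g) ⇒ g(P+D₀) = P·r − D₀
g = (P·r − D₀)/(P + D₀) = (£86,049.09×0.085 − £1,700.00) / (£86,049.09 + £1,700.00) = 0.063980

6.40%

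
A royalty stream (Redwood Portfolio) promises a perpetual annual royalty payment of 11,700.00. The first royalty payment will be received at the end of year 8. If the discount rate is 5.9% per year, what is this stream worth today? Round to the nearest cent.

132758.44

Value at end of year 7: C / r = 11,700.00 / 0.059 = 198,305.0847
Discount to today: PV = 198,305.0847 / (1 + 0.059)^7 = 198,305.0847 / 1.493729 = 132,758.44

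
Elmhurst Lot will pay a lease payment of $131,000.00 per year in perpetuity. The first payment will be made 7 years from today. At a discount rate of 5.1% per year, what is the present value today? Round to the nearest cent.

Value at end of year 6: C / r = $131,000.00 / 0.051 = $2,568,627.4510
Discount to today: PV = $2,568,627.4510 / (1 + 0.051)^6 = $2,568,627.4510 / 1.347772 = $1,905,832.92

$1905832.92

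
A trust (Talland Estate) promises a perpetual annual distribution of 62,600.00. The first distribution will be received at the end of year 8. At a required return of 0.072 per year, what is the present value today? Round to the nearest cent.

534414.63

Value at end of year 7: C / r = 62,600.00 / 0.072 = 869,444.4444
Discount to today: PV = 869,444.4444 / (1 + 0.072)^7 = 869,444.4444 / 1.626910 = 534,414.63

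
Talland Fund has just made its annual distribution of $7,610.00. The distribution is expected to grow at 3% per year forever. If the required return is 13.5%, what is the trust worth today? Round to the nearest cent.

D₁ = D₀ × (1 + g) = $7,610.00 × 1.03 = $7,838.3000
Growing perpetuity: P = D₁ / (r − g) = $7,838.3000 / (0.135 − 0.03) = $74,650.48

$74650.48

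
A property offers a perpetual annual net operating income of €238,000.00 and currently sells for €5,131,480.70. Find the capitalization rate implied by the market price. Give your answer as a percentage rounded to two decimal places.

4.64%

P = C/r ⇒ r = C/P = €238,000.00/€5,131,480.70 = 0.046380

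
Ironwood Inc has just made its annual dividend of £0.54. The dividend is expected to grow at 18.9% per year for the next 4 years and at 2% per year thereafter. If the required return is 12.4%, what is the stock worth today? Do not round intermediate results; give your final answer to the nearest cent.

£9.12

D_1 = 0.64206
D_2 = 0.76341
D_3 = 0.90769
D_4 = 1.07925
Terminal value at year 4: TV = D_4×(1+g_2)/(r−g_2) = 1.10083/0.104 = 10.58493
P_0 = D_1/(1+r)^1 + D_2/(1+r)^2 + D_3/(1+r)^3 + D_4/(1+r)^4 + TV/(1+r)^4
    = 0.57123 + 0.60426 + 0.63921 + 0.67617 + 6.63167 = 9.12253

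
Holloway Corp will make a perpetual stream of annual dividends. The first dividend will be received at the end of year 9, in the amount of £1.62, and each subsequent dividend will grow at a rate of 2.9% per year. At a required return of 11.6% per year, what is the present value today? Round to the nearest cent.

Value at end of year 8: C₁ / (r − g) = £1.62 / (0.116 − 0.029) = £18.6207
Discount to today: PV = £18.6207 / (1 + 0.116)^8 = £18.6207 / 2.406099 = £7.74

£7.74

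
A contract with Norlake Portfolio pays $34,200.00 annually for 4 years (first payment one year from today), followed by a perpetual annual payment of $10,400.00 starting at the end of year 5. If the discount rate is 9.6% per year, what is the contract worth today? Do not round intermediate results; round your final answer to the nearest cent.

PV of 4-year annuity: $34,200.00 × [1 − (1+0.096)^−4] / 0.096 = 109354.79447
Perpetuity value at year 4: $10,400.00 / 0.096 = 108333.33333
PV of perpetuity: 108333.33333 / (1+0.096)^4 = 75079.24379
Total PV = 109354.79447 + 75079.24379 = 184434.03826

$184434.04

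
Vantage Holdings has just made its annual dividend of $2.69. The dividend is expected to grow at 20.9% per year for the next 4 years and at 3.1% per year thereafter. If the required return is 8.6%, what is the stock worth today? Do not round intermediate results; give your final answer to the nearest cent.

D_1 = 3.25221
D_2 = 3.93192
D_3 = 4.75369
D_4 = 5.74722
Terminal value at year 4: TV = D_4×(1+g_2)/(r−g_2) = 5.92538/0.055 = 107.73417
P_0 = D_1/(1+r)^1 + D_2/(1+r)^2 + D_3/(1+r)^3 + D_4/(1+r)^4 + TV/(1+r)^4
    = 2.99467 + 3.33384 + 3.71143 + 4.13179 + 77.45227 = 91.62401

$91.62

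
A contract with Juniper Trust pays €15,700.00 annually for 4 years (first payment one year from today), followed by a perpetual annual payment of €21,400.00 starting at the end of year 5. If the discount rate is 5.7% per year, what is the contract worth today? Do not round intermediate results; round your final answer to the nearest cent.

PV of 4-year annuity: €15,700.00 × [1 − (1+0.057)^−4] / 0.057 = 54777.96968
Perpetuity value at year 4: €21,400.00 / 0.057 = 375438.59649
PV of perpetuity: 375438.59649 / (1+0.057)^4 = 300773.08368
Total PV = 54777.96968 + 300773.08368 = 355551.05336

€355551.05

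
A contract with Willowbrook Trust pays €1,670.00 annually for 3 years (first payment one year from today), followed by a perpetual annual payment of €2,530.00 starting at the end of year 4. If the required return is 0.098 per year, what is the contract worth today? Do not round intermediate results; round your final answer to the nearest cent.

PV of 3-year annuity: €1,670.00 × [1 − (1+0.098)^−3] / 0.098 = 4167.70944
Perpetuity value at year 3: €2,530.00 / 0.098 = 25816.32653
PV of perpetuity: 25816.32653 / (1+0.098)^3 = 19502.37150
Total PV = 4167.70944 + 19502.37150 = 23670.08095

€23670.08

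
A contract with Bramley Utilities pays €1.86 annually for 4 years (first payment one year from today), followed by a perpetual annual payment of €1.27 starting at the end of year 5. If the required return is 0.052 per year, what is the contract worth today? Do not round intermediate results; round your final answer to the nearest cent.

PV of 4-year annuity: €1.86 × [1 − (1+0.052)^−4] / 0.052 = 6.56494
Perpetuity value at year 4: €1.27 / 0.052 = 24.42308
PV of perpetuity: 24.42308 / (1+0.052)^4 = 19.94056
Total PV = 6.56494 + 19.94056 = 26.50550

€26.51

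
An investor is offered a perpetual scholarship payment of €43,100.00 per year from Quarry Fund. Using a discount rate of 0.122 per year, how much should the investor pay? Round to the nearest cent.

Level perpetuity: PV = C / r = €43,100.00 / 0.122 = €353,278.69

€353278.69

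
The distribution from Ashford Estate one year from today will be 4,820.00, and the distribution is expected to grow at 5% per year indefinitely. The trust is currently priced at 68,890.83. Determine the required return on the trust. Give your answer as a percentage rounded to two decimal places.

P = D₁/(r − g) ⇒ r = D₁/P + g = 4,820.0000/68,890.83 + 0.05 = 0.069966 + 0.05 = 0.119966

12.00%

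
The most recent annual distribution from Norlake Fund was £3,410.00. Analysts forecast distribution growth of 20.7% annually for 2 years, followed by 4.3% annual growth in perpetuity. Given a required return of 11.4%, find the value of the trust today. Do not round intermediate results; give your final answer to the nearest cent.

£66504.18

D_1 = 4115.87000
D_2 = 4967.85509
Terminal value at year 2: TV = D_2×(1+g_2)/(r−g_2) = 5181.47286/0.071 = 72978.49097
P_0 = D_1/(1+r)^1 + D_2/(1+r)^2 + TV/(1+r)^2
    = 3694.67684 + 4003.11934 + 58806.38694 = 66504.18312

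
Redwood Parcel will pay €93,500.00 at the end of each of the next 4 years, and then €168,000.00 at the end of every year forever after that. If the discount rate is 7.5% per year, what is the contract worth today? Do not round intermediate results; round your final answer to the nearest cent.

PV of 4-year annuity: €93,500.00 × [1 − (1+0.075)^−4] / 0.075 = 313162.00621
Perpetuity value at year 4: €168,000.00 / 0.075 = 2240000.00000
PV of perpetuity: 2240000.00000 / (1+0.075)^4 = 1677313.18670
Total PV = 313162.00621 + 1677313.18670 = 1990475.19291

€1990475.19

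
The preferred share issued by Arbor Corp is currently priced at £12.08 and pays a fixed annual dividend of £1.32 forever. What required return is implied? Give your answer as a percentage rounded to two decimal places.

P = C/r ⇒ r = C/P = £1.32/£12.08 = 0.109272

10.93%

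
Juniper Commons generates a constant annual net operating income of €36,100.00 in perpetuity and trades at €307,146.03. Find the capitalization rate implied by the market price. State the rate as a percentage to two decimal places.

11.75%

P = C/r ⇒ r = C/P = €36,100.00/€307,146.03 = 0.117534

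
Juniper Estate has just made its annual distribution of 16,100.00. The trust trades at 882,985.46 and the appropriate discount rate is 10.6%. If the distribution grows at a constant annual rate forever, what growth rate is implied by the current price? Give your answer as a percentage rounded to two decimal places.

P = D₀(1+g)/(r−g) ⇒ P(r−g) = D₀(1+g) ⇒ g(P+D₀) = P·r − D₀
g = (P·r − D₀)/(P + D₀) = (882,985.46×0.106 − 16,100.00) / (882,985.46 + 16,100.00) = 0.086195

8.62%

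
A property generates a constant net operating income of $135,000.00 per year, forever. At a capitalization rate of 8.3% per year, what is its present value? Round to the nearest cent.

$1626506.02

Level perpetuity: PV = C / r = $135,000.00 / 0.083 = $1,626,506.02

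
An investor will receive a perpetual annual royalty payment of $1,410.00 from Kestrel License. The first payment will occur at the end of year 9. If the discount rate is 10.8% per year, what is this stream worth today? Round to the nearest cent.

Value at end of year 8: C / r = $1,410.00 / 0.108 = $13,055.5556
Discount to today: PV = $13,055.5556 / (1 + 0.108)^8 = $13,055.5556 / 2.271528 = $5,747.48

$5747.48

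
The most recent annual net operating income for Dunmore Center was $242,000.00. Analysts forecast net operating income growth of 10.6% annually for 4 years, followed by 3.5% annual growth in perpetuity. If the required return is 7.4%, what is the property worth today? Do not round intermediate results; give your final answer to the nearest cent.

D_1 = 267652.00000
D_2 = 296023.11200
D_3 = 327401.56187
D_4 = 362106.12743
Terminal value at year 4: TV = D_4×(1+g_2)/(r−g_2) = 374779.84189/0.039 = 9609739.53565
P_0 = D_1/(1+r)^1 + D_2/(1+r)^2 + D_3/(1+r)^3 + D_4/(1+r)^4 + TV/(1+r)^4
    = 249210.42831 + 256635.69246 + 264282.19354 + 272156.52333 + 7222615.42687 = 8264900.26452

$8264900.26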